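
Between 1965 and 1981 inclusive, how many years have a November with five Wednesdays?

November has 30 days; it has five Wednesdays when Wednesday falls among the first (month-length − 28) days — i.e. when November 1 is one of Wednesday/Tuesday.
November 1 by year: 1965:Mon 1966:Tue✓ 1967:Wed✓ 1968:Fri 1969:Sat 1970:Sun 1971:Mon 1972:Wed✓ 1973:Thu 1974:Fri 1975:Sat 1976:Mon 1977:Tue✓ 1978:Wed✓ 1979:Thu 1980:Sat 1981:Sun
Years with five Wednesdays: 1966, 1967, 1972, 1977, 1978 → 5.

5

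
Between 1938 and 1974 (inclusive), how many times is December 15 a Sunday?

Track December 15's weekday year by year (advancing +1, or +2 across a Feb 29):
  1938: Thu  1939: Fri (+1)  1940: Sun (+2) ✓  1941: Mon (+1)  1942: Tue (+1)
  1943: Wed (+1)  1944: Fri (+2)  1945: Sat (+1)  1946: Sun (+1) ✓  1947: Mon (+1)
  1948: Wed (+2)  1949: Thu (+1)  1950: Fri (+1)  1951: Sat (+1)  … (9 more years) …
  1961: Fri (+1)  1962: Sat (+1)  1963: Sun (+1) ✓  1964: Tue (+2)  1965: Wed (+1)
  1966: Thu (+1)  1967: Fri (+1)  1968: Sun (+2) ✓  1969: Mon (+1)  1970: Tue (+1)
  1971: Wed (+1)  1972: Fri (+2)  1973: Sat (+1)  1974: Sun (+1) ✓
Sunday years: 1940, 1946, 1957, 1963, 1968, 1974 — 6 in total.

6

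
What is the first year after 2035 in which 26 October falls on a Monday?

From one year to the next, a fixed date's weekday advances by 1, or by 2 when a Feb 29 lies between the two dates.
2035: October 26 is Friday.
2036: Sunday (+2)
2037: Monday (+1)
26 October falls on a Monday in 2037.

2037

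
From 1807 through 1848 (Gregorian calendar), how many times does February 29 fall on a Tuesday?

Leap years in 1807–1848: 11 of them.
Feb 29 weekday advances by 5 (mod 7) from one leap year to the next four years later (or differs when a century non-leap intervenes).
Leap-day weekdays: 1808:Mon 1812:Sat 1816:Thu 1820:Tue✓ 1824:Sun 1828:Fri 1832:Wed 1836:Mon 1840:Sat 1844:Thu 1848:Tue✓
Tuesday: 1820, 1848 → 2.

2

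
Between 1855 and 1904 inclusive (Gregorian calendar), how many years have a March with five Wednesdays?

March has 31 days; it has five Wednesdays when Wednesday falls among the first (month-length − 28) days — i.e. when March 1 is one of Wednesday/Tuesday/Monday.
March 1 by year: 1855:Thu 1856:Sat 1857:Sun 1858:Mon✓ 1859:Tue✓ 1860:Thu 1861:Fri 1862:Sat 1863:Sun 1864:Tue✓ 1865:Wed✓ 1866:Thu 1867:Fri 1868:Sun 1869:Mon✓ …(20 more)… 1890:Sat 1891:Sun 1892:Tue✓ 1893:Wed✓ 1894:Thu 1895:Fri 1896:Sun 1897:Mon✓ 1898:Tue✓ 1899:Wed✓ 1900:Thu 1901:Fri 1902:Sat 1903:Sun 1904:Tue✓
Years with five Wednesdays: 1858, 1859, 1864, 1865, 1869, 1870, 1871, 1875, 1876, 1880, 1881, 1882, 1886, 1887, 1892, 1893, 1897, 1898, 1899, 1904 → 20.

20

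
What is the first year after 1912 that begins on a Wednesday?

1913

Jan 1 advances by 2 weekdays after a leap year and by 1 after a common year.
1912: Jan 1 is Monday (leap).
1913: Wednesday
1913 begins on a Wednesday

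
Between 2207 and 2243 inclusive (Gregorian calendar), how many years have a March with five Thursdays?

March has 31 days; it has five Thursdays when Thursday falls among the first (month-length − 28) days — i.e. when March 1 is one of Thursday/Wednesday/Tuesday.
March 1 by year: 2207:Sun 2208:Tue✓ 2209:Wed✓ 2210:Thu✓ 2211:Fri 2212:Sun 2213:Mon 2214:Tue✓ 2215:Wed✓ 2216:Fri 2217:Sat 2218:Sun 2219:Mon 2220:Wed✓ 2221:Thu✓ …(7 more)… 2229:Sun 2230:Mon 2231:Tue✓ 2232:Thu✓ 2233:Fri 2234:Sat 2235:Sun 2236:Tue✓ 2237:Wed✓ 2238:Thu✓ 2239:Fri 2240:Sun 2241:Mon 2242:Tue✓ 2243:Wed✓
Years with five Thursdays: 2208, 2209, 2210, 2214, 2215, 2220, 2221, 2225, 2226, 2227, 2231, 2232, 2236, 2237, 2238, 2242, 2243 → 17.

17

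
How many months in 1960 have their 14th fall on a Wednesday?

Check the 14th of each month of 1960: Jan 14: Thu, Feb 14: Sun, Mar 14: Mon, Apr 14: Thu, May 14: Sat, Jun 14: Tue, Jul 14: Thu, Aug 14: Sun, Sep 14: Wed, Oct 14: Fri, Nov 14: Mon, Dec 14: Wed.
Wednesday occurs in September, December — 2 months.

2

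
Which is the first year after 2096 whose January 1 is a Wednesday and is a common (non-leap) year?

Jan 1 advances by 2 weekdays after a leap year and by 1 after a common year.
2096: Jan 1 is Sunday (leap).
2097: Tuesday
2098: Wednesday
2098 begins on a Wednesday and is a common year.

2098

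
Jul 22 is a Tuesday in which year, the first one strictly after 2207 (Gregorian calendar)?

2217

From one year to the next, a fixed date's weekday advances by 1, or by 2 when a Feb 29 lies between the two dates.
2207: July 22 is Wednesday.
2208: Friday (+2)
2209: Saturday (+1)
2210: Sunday (+1)
2211: Monday (+1)
2212: Wednesday (+2)
2213: Thursday (+1)
2214: Friday (+1)
2215: Saturday (+1)
2216: Monday (+2)
2217: Tuesday (+1)
Jul 22 falls on a Tuesday in 2217.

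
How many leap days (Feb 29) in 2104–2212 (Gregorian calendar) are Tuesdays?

3

Leap years in 2104–2212: 27 of them.
Feb 29 weekday advances by 5 (mod 7) from one leap year to the next four years later (or differs when a century non-leap intervenes).
Leap-day weekdays: 2104:Fri 2108:Wed 2112:Mon 2116:Sat 2120:Thu 2124:Tue✓ 2128:Sun 2132:Fri 2136:Wed 2140:Mon 2144:Sat 2148:Thu 2152:Tue✓ 2156:Sun 2160:Fri 2164:Wed 2168:Mon 2172:Sat 2176:Thu 2180:Tue✓ 2184:Sun 2188:Fri 2192:Wed 2196:Mon 2204:Wed 2208:Mon 2212:Sat
Tuesday: 2124, 2152, 2180 → 3.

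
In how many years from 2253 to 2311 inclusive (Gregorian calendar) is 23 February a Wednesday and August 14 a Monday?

1

Check each year's weekday for 23 February and August 14:
  2253: Wed/Sun  2254: Thu/Mon  2255: Fri/Tue  2256: Sat/Thu  2257: Mon/Fri  2258: Tue/Sat  2259: Wed/Sun  2260: Thu/Tue  2261: Sat/Wed  2262: Sun/Thu  2263: Mon/Fri  2264: Tue/Sun  2265: Thu/Mon  2266: Fri/Tue  …(31 more)…  2298: Wed/Sun  2299: Thu/Mon  2300: Fri/Tue  2301: Sat/Wed  2302: Sun/Thu  2303: Mon/Fri  2304: Tue/Sun  2305: Thu/Mon  2306: Fri/Tue  2307: Sat/Wed  2308: Sun/Fri  2309: Tue/Sat  2310: Wed/Sun  2311: Thu/Mon
Both conditions hold in: 2276 — 1.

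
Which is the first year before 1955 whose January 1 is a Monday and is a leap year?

Jan 1 advances by 2 weekdays after a leap year and by 1 after a common year.
1955: Jan 1 is Saturday.
1954: Friday
1953: Thursday
1952: Tuesday (leap)
1951: Monday
1950: Sunday
1949: Saturday
1948: Thursday (leap)
1947: Wednesday
1946: Tuesday
1945: Monday
1944: Saturday (leap)
1943: Friday
1942: Thursday
1941: Wednesday
1940: Monday (leap)
1940 begins on a Monday and is a leap year.

1940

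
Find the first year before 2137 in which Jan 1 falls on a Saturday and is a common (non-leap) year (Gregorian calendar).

Jan 1 advances by 2 weekdays after a leap year and by 1 after a common year.
2137: Jan 1 is Tuesday.
2136: Sunday (leap)
2135: Saturday
2135 begins on a Saturday and is a common year.

2135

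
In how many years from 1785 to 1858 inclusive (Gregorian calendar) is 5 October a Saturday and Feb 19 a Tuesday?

Check each year's weekday for 5 October and Feb 19:
  1785: Wed/Sat  1786: Thu/Sun  1787: Fri/Mon  1788: Sun/Tue  1789: Mon/Thu  1790: Tue/Fri  1791: Wed/Sat  1792: Fri/Sun  1793: Sat/Tue ✓  1794: Sun/Wed  1795: Mon/Thu  1796: Wed/Fri  1797: Thu/Sun  1798: Fri/Mon  …(46 more)…  1845: Sun/Wed  1846: Mon/Thu  1847: Tue/Fri  1848: Thu/Sat  1849: Fri/Mon  1850: Sat/Tue ✓  1851: Sun/Wed  1852: Tue/Thu  1853: Wed/Sat  1854: Thu/Sun  1855: Fri/Mon  1856: Sun/Tue  1857: Mon/Thu  1858: Tue/Fri
Both conditions hold in: 1793, 1799, 1805, 1811, 1822, 1833, 1839, 1850 — 8.

8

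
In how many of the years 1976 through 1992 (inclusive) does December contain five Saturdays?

8

December has 31 days; it has five Saturdays when Saturday falls among the first (month-length − 28) days — i.e. when December 1 is one of Saturday/Friday/Thursday.
December 1 by year: 1976:Wed 1977:Thu✓ 1978:Fri✓ 1979:Sat✓ 1980:Mon 1981:Tue 1982:Wed 1983:Thu✓ 1984:Sat✓ 1985:Sun 1986:Mon 1987:Tue 1988:Thu✓ 1989:Fri✓ 1990:Sat✓ 1991:Sun 1992:Tue
Years with five Saturdays: 1977, 1978, 1979, 1983, 1984, 1988, 1989, 1990 → 8.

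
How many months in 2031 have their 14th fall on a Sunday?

2

Check the 14th of each month of 2031: Jan 14: Tue, Feb 14: Fri, Mar 14: Fri, Apr 14: Mon, May 14: Wed, Jun 14: Sat, Jul 14: Mon, Aug 14: Thu, Sep 14: Sun, Oct 14: Tue, Nov 14: Fri, Dec 14: Sun.
Sunday occurs in September, December — 2 months.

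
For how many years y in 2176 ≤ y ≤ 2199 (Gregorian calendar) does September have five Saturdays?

7

September has 30 days; it has five Saturdays when Saturday falls among the first (month-length − 28) days — i.e. when September 1 is one of Saturday/Friday.
September 1 by year: 2176:Sun 2177:Mon 2178:Tue 2179:Wed 2180:Fri✓ 2181:Sat✓ 2182:Sun 2183:Mon 2184:Wed 2185:Thu 2186:Fri✓ 2187:Sat✓ 2188:Mon 2189:Tue 2190:Wed 2191:Thu 2192:Sat✓ 2193:Sun 2194:Mon 2195:Tue 2196:Thu 2197:Fri✓ 2198:Sat✓ 2199:Sun
Years with five Saturdays: 2180, 2181, 2186, 2187, 2192, 2197, 2198 → 7.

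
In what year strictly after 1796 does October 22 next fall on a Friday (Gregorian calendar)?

From one year to the next, a fixed date's weekday advances by 1, or by 2 when a Feb 29 lies between the two dates.
1796: October 22 is Saturday.
1797: Sunday (+1)
1798: Monday (+1)
1799: Tuesday (+1)
1800: Wednesday (+1)
1801: Thursday (+1)
1802: Friday (+1)
October 22 falls on a Friday in 1802.

1802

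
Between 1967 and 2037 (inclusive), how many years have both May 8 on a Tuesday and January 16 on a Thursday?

0

Check each year's weekday for May 8 and January 16:
  1967: Mon/Mon  1968: Wed/Tue  1969: Thu/Thu  1970: Fri/Fri  1971: Sat/Sat  1972: Mon/Sun  1973: Tue/Tue  1974: Wed/Wed  1975: Thu/Thu  1976: Sat/Fri  1977: Sun/Sun  1978: Mon/Mon  1979: Tue/Tue  1980: Thu/Wed  …(43 more)…  2024: Wed/Tue  2025: Thu/Thu  2026: Fri/Fri  2027: Sat/Sat  2028: Mon/Sun  2029: Tue/Tue  2030: Wed/Wed  2031: Thu/Thu  2032: Sat/Fri  2033: Sun/Sun  2034: Mon/Mon  2035: Tue/Tue  2036: Thu/Wed  2037: Fri/Fri
Both conditions hold in: no year — 0.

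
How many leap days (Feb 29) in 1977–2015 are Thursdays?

1

Leap years in 1977–2015: 9 of them.
Feb 29 weekday advances by 5 (mod 7) from one leap year to the next four years later (or differs when a century non-leap intervenes).
Leap-day weekdays: 1980:Fri 1984:Wed 1988:Mon 1992:Sat 1996:Thu✓ 2000:Tue 2004:Sun 2008:Fri 2012:Wed
Thursday: 1996 → 1.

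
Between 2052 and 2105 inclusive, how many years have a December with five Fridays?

December has 31 days; it has five Fridays when Friday falls among the first (month-length − 28) days — i.e. when December 1 is one of Friday/Thursday/Wednesday.
December 1 by year: 2052:Sun 2053:Mon 2054:Tue 2055:Wed✓ 2056:Fri✓ 2057:Sat 2058:Sun 2059:Mon 2060:Wed✓ 2061:Thu✓ 2062:Fri✓ 2063:Sat 2064:Mon 2065:Tue 2066:Wed✓ …(24 more)… 2091:Sat 2092:Mon 2093:Tue 2094:Wed✓ 2095:Thu✓ 2096:Sat 2097:Sun 2098:Mon 2099:Tue 2100:Wed✓ 2101:Thu✓ 2102:Fri✓ 2103:Sat 2104:Mon 2105:Tue
Years with five Fridays: 2055, 2056, 2060, 2061, 2062, 2066, 2067, 2072, 2073, 2077, 2078, 2079, 2083, 2084, 2088, 2089, 2090, 2094, 2095, 2100, 2101, 2102 → 22.

22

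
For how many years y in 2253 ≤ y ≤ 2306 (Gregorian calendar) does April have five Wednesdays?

April has 30 days; it has five Wednesdays when Wednesday falls among the first (month-length − 28) days — i.e. when April 1 is one of Wednesday/Tuesday.
April 1 by year: 2253:Fri 2254:Sat 2255:Sun 2256:Tue✓ 2257:Wed✓ 2258:Thu 2259:Fri 2260:Sun 2261:Mon 2262:Tue✓ 2263:Wed✓ 2264:Fri 2265:Sat 2266:Sun 2267:Mon …(24 more)… 2292:Fri 2293:Sat 2294:Sun 2295:Mon 2296:Wed✓ 2297:Thu 2298:Fri 2299:Sat 2300:Sun 2301:Mon 2302:Tue✓ 2303:Wed✓ 2304:Fri 2305:Sat 2306:Sun
Years with five Wednesdays: 2256, 2257, 2262, 2263, 2268, 2273, 2274, 2279, 2284, 2285, 2290, 2291, 2296, 2302, 2303 → 15.

15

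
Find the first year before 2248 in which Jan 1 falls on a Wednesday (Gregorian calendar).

Jan 1 advances by 2 weekdays after a leap year and by 1 after a common year.
2248: Jan 1 is Saturday (leap).
2247: Friday
2246: Thursday
2245: Wednesday
2245 begins on a Wednesday

2245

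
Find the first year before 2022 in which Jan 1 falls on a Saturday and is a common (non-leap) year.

2011

Jan 1 advances by 2 weekdays after a leap year and by 1 after a common year.
2022: Jan 1 is Saturday.
2021: Friday
2020: Wednesday (leap)
2019: Tuesday
2018: Monday
2017: Sunday
2016: Friday (leap)
2015: Thursday
2014: Wednesday
2013: Tuesday
2012: Sunday (leap)
2011: Saturday
2011 begins on a Saturday and is a common year.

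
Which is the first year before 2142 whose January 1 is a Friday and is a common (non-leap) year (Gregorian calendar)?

2134

Jan 1 advances by 2 weekdays after a leap year and by 1 after a common year.
2142: Jan 1 is Monday.
2141: Sunday
2140: Friday (leap)
2139: Thursday
2138: Wednesday
2137: Tuesday
2136: Sunday (leap)
2135: Saturday
2134: Friday
2134 begins on a Friday and is a common year.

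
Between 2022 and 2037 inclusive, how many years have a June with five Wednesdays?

4

June has 30 days; it has five Wednesdays when Wednesday falls among the first (month-length − 28) days — i.e. when June 1 is one of Wednesday/Tuesday.
June 1 by year: 2022:Wed✓ 2023:Thu 2024:Sat 2025:Sun 2026:Mon 2027:Tue✓ 2028:Thu 2029:Fri 2030:Sat 2031:Sun 2032:Tue✓ 2033:Wed✓ 2034:Thu 2035:Fri 2036:Sun 2037:Mon
Years with five Wednesdays: 2022, 2027, 2032, 2033 → 4.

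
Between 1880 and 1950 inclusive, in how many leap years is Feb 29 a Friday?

Leap years in 1880–1950: 17 of them.
Feb 29 weekday advances by 5 (mod 7) from one leap year to the next four years later (or differs when a century non-leap intervenes).
Leap-day weekdays: 1880:Sun 1884:Fri✓ 1888:Wed 1892:Mon 1896:Sat 1904:Mon 1908:Sat 1912:Thu 1916:Tue 1920:Sun 1924:Fri✓ 1928:Wed 1932:Mon 1936:Sat 1940:Thu 1944:Tue 1948:Sun
Friday: 1884, 1924 → 2.

2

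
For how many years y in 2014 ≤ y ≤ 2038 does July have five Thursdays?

July has 31 days; it has five Thursdays when Thursday falls among the first (month-length − 28) days — i.e. when July 1 is one of Thursday/Wednesday/Tuesday.
July 1 by year: 2014:Tue✓ 2015:Wed✓ 2016:Fri 2017:Sat 2018:Sun 2019:Mon 2020:Wed✓ 2021:Thu✓ 2022:Fri 2023:Sat 2024:Mon 2025:Tue✓ 2026:Wed✓ 2027:Thu✓ 2028:Sat 2029:Sun 2030:Mon 2031:Tue✓ 2032:Thu✓ 2033:Fri 2034:Sat 2035:Sun 2036:Tue✓ 2037:Wed✓ 2038:Thu✓
Years with five Thursdays: 2014, 2015, 2020, 2021, 2025, 2026, 2027, 2031, 2032, 2036, 2037, 2038 → 12.

12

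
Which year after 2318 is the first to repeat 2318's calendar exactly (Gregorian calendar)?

2329

Two years share a calendar iff Jan 1 falls on the same weekday and both are leap or both are common. 2318: Jan 1 is Tuesday, common year.
2319: Jan 1 Wednesday, common
2320: Jan 1 Thursday, leap
2321: Jan 1 Saturday, common
2322: Jan 1 Sunday, common
2323: Jan 1 Monday, common
2324: Jan 1 Tuesday, leap
2325: Jan 1 Thursday, common
2326: Jan 1 Friday, common
2327: Jan 1 Saturday, common
2328: Jan 1 Sunday, leap
2329: Jan 1 Tuesday, common
2329 matches on both conditions.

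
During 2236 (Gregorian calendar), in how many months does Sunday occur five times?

4

A month of length L has five Sundays iff its first Sunday is on day ≤ L−28 (so day 1–3 in a 31-day month, 1–2 in a 30-day month, day 1 in a leap February).
Checking each month of 2236: Jan starts Fri (31d) ✓; Feb starts Mon (29d); Mar starts Tue (31d); Apr starts Fri (30d); May starts Sun (31d) ✓; Jun starts Wed (30d); Jul starts Fri (31d) ✓; Aug starts Mon (31d); Sep starts Thu (30d); Oct starts Sat (31d) ✓; Nov starts Tue (30d); Dec starts Thu (31d).
Five-Sunday months: January, May, July, October → 4.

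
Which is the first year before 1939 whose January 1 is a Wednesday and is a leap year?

Jan 1 advances by 2 weekdays after a leap year and by 1 after a common year.
1939: Jan 1 is Sunday.
1938: Saturday
1937: Friday
1936: Wednesday (leap)
1936 begins on a Wednesday and is a leap year.

1936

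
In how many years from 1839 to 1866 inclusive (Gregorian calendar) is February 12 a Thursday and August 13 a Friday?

Check each year's weekday for February 12 and August 13:
  1839: Tue/Tue  1840: Wed/Thu  1841: Fri/Fri  1842: Sat/Sat  1843: Sun/Sun  1844: Mon/Tue  1845: Wed/Wed  1846: Thu/Thu  1847: Fri/Fri  1848: Sat/Sun  1849: Mon/Mon  1850: Tue/Tue  1851: Wed/Wed  1852: Thu/Fri ✓  1853: Sat/Sat  1854: Sun/Sun  1855: Mon/Mon  1856: Tue/Wed  1857: Thu/Thu  1858: Fri/Fri  1859: Sat/Sat  1860: Sun/Mon  1861: Tue/Tue  1862: Wed/Wed  1863: Thu/Thu  1864: Fri/Sat  1865: Sun/Sun  1866: Mon/Mon
Both conditions hold in: 1852 — 1.

1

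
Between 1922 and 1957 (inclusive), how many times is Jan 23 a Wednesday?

6

Track Jan 23's weekday year by year (advancing +1, or +2 across a Feb 29):
  1922: Mon  1923: Tue (+1)  1924: Wed (+1) ✓  1925: Fri (+2)  1926: Sat (+1)
  1927: Sun (+1)  1928: Mon (+1)  1929: Wed (+2) ✓  1930: Thu (+1)  1931: Fri (+1)
  1932: Sat (+1)  1933: Mon (+2)  1934: Tue (+1)  1935: Wed (+1) ✓  … (8 more years) …
  1944: Sun (+1)  1945: Tue (+2)  1946: Wed (+1) ✓  1947: Thu (+1)  1948: Fri (+1)
  1949: Sun (+2)  1950: Mon (+1)  1951: Tue (+1)  1952: Wed (+1) ✓  1953: Fri (+2)
  1954: Sat (+1)  1955: Sun (+1)  1956: Mon (+1)  1957: Wed (+2) ✓
Wednesday years: 1924, 1929, 1935, 1946, 1952, 1957 — 6 in total.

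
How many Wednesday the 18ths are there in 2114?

Check the 18th of each month of 2114: Jan 18: Thu, Feb 18: Sun, Mar 18: Sun, Apr 18: Wed, May 18: Fri, Jun 18: Mon, Jul 18: Wed, Aug 18: Sat, Sep 18: Tue, Oct 18: Thu, Nov 18: Sun, Dec 18: Tue.
Wednesday occurs in April, July — 2 months.

2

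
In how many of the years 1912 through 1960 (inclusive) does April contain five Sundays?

April has 30 days; it has five Sundays when Sunday falls among the first (month-length − 28) days — i.e. when April 1 is one of Sunday/Saturday.
April 1 by year: 1912:Mon 1913:Tue 1914:Wed 1915:Thu 1916:Sat✓ 1917:Sun✓ 1918:Mon 1919:Tue 1920:Thu 1921:Fri 1922:Sat✓ 1923:Sun✓ 1924:Tue 1925:Wed 1926:Thu …(19 more)… 1946:Mon 1947:Tue 1948:Thu 1949:Fri 1950:Sat✓ 1951:Sun✓ 1952:Tue 1953:Wed 1954:Thu 1955:Fri 1956:Sun✓ 1957:Mon 1958:Tue 1959:Wed 1960:Fri
Years with five Sundays: 1916, 1917, 1922, 1923, 1928, 1933, 1934, 1939, 1944, 1945, 1950, 1951, 1956 → 13.

13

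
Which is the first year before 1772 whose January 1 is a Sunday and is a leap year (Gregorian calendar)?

1764

Jan 1 advances by 2 weekdays after a leap year and by 1 after a common year.
1772: Jan 1 is Wednesday (leap).
1771: Tuesday
1770: Monday
1769: Sunday
1768: Friday (leap)
1767: Thursday
1766: Wednesday
1765: Tuesday
1764: Sunday (leap)
1764 begins on a Sunday and is a leap year.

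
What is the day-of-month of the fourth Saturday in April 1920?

April 1, 1920 is a Thursday, so the first Saturday is the 3rd.
The fourth Saturday is 3 + 21 = 24.

24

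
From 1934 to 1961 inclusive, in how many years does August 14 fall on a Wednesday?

Track August 14's weekday year by year (advancing +1, or +2 across a Feb 29):
  1934: Tue  1935: Wed (+1) ✓  1936: Fri (+2)  1937: Sat (+1)  1938: Sun (+1)
  1939: Mon (+1)  1940: Wed (+2) ✓  1941: Thu (+1)  1942: Fri (+1)  1943: Sat (+1)
  1944: Mon (+2)  1945: Tue (+1)  1946: Wed (+1) ✓  1947: Thu (+1)  1948: Sat (+2)
  1949: Sun (+1)  1950: Mon (+1)  1951: Tue (+1)  1952: Thu (+2)  1953: Fri (+1)
  1954: Sat (+1)  1955: Sun (+1)  1956: Tue (+2)  1957: Wed (+1) ✓  1958: Thu (+1)
  1959: Fri (+1)  1960: Sun (+2)  1961: Mon (+1)
Wednesday years: 1935, 1940, 1946, 1957 — 4 in total.

4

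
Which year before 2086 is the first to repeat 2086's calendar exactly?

2075

Two years share a calendar iff Jan 1 falls on the same weekday and both are leap or both are common. 2086: Jan 1 is Tuesday, common year.
2085: Jan 1 Monday, common
2084: Jan 1 Saturday, leap
2083: Jan 1 Friday, common
2082: Jan 1 Thursday, common
2081: Jan 1 Wednesday, common
2080: Jan 1 Monday, leap
2079: Jan 1 Sunday, common
2078: Jan 1 Saturday, common
2077: Jan 1 Friday, common
2076: Jan 1 Wednesday, leap
2075: Jan 1 Tuesday, common
2075 matches on both conditions.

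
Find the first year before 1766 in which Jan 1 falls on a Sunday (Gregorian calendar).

Jan 1 advances by 2 weekdays after a leap year and by 1 after a common year.
1766: Jan 1 is Wednesday.
1765: Tuesday
1764: Sunday (leap)
1764 begins on a Sunday

1764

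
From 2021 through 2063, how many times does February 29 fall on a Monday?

1

Leap years in 2021–2063: 10 of them.
Feb 29 weekday advances by 5 (mod 7) from one leap year to the next four years later (or differs when a century non-leap intervenes).
Leap-day weekdays: 2024:Thu 2028:Tue 2032:Sun 2036:Fri 2040:Wed 2044:Mon✓ 2048:Sat 2052:Thu 2056:Tue 2060:Sun
Monday: 2044 → 1.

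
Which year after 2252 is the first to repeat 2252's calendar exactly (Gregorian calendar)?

2280

Two years share a calendar iff Jan 1 falls on the same weekday and both are leap or both are common. 2252: Jan 1 is Thursday, leap year.
2253: Jan 1 Saturday, common
2254: Jan 1 Sunday, common
2255: Jan 1 Monday, common
2256: Jan 1 Tuesday, leap
2257: Jan 1 Thursday, common
2258: Jan 1 Friday, common
2259: Jan 1 Saturday, common
2260: Jan 1 Sunday, leap
2261: Jan 1 Tuesday, common
2262: Jan 1 Wednesday, common
2263: Jan 1 Thursday, common
2264: Jan 1 Friday, leap
2265: Jan 1 Sunday, common
2266: Jan 1 Monday, common
2267: Jan 1 Tuesday, common
2268: Jan 1 Wednesday, leap
2269: Jan 1 Friday, common
2270: Jan 1 Saturday, common
2271: Jan 1 Sunday, common
2272: Jan 1 Monday, leap
2273: Jan 1 Wednesday, common
2274: Jan 1 Thursday, common
2275: Jan 1 Friday, common
2276: Jan 1 Saturday, leap
2277: Jan 1 Monday, common
2278: Jan 1 Tuesday, common
2279: Jan 1 Wednesday, common
2280: Jan 1 Thursday, leap
2280 matches on both conditions.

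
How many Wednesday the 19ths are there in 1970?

1

Check the 19th of each month of 1970: Jan 19: Mon, Feb 19: Thu, Mar 19: Thu, Apr 19: Sun, May 19: Tue, Jun 19: Fri, Jul 19: Sun, Aug 19: Wed, Sep 19: Sat, Oct 19: Mon, Nov 19: Thu, Dec 19: Sat.
Wednesday occurs in August — 1 month.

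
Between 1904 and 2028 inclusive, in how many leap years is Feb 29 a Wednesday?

Leap years in 1904–2028: 32 of them.
Feb 29 weekday advances by 5 (mod 7) from one leap year to the next four years later (or differs when a century non-leap intervenes).
Leap-day weekdays: 1904:Mon 1908:Sat 1912:Thu 1916:Tue 1920:Sun 1924:Fri 1928:Wed✓ 1932:Mon 1936:Sat 1940:Thu 1944:Tue 1948:Sun 1952:Fri …(6 more)… 1980:Fri 1984:Wed✓ 1988:Mon 1992:Sat 1996:Thu 2000:Tue 2004:Sun 2008:Fri 2012:Wed✓ 2016:Mon 2020:Sat 2024:Thu 2028:Tue
Wednesday: 1928, 1956, 1984, 2012 → 4.

4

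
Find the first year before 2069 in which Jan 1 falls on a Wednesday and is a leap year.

Jan 1 advances by 2 weekdays after a leap year and by 1 after a common year.
2069: Jan 1 is Tuesday.
2068: Sunday (leap)
2067: Saturday
2066: Friday
2065: Thursday
2064: Tuesday (leap)
2063: Monday
2062: Sunday
2061: Saturday
2060: Thursday (leap)
2059: Wednesday
2058: Tuesday
2057: Monday
2056: Saturday (leap)
2055: Friday
2054: Thursday
2053: Wednesday
2052: Monday (leap)
2051: Sunday
2050: Saturday
2049: Friday
2048: Wednesday (leap)
2048 begins on a Wednesday and is a leap year.

2048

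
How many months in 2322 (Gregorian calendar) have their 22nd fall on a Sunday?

2

Check the 22nd of each month of 2322: Jan 22: Sun, Feb 22: Wed, Mar 22: Wed, Apr 22: Sat, May 22: Mon, Jun 22: Thu, Jul 22: Sat, Aug 22: Tue, Sep 22: Fri, Oct 22: Sun, Nov 22: Wed, Dec 22: Fri.
Sunday occurs in January, October — 2 months.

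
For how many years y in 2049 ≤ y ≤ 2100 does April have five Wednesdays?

15

April has 30 days; it has five Wednesdays when Wednesday falls among the first (month-length − 28) days — i.e. when April 1 is one of Wednesday/Tuesday.
April 1 by year: 2049:Thu 2050:Fri 2051:Sat 2052:Mon 2053:Tue✓ 2054:Wed✓ 2055:Thu 2056:Sat 2057:Sun 2058:Mon 2059:Tue✓ 2060:Thu 2061:Fri 2062:Sat 2063:Sun …(22 more)… 2086:Mon 2087:Tue✓ 2088:Thu 2089:Fri 2090:Sat 2091:Sun 2092:Tue✓ 2093:Wed✓ 2094:Thu 2095:Fri 2096:Sun 2097:Mon 2098:Tue✓ 2099:Wed✓ 2100:Thu
Years with five Wednesdays: 2053, 2054, 2059, 2064, 2065, 2070, 2071, 2076, 2081, 2082, 2087, 2092, 2093, 2098, 2099 → 15.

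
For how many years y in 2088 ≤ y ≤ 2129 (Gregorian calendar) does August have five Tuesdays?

August has 31 days; it has five Tuesdays when Tuesday falls among the first (month-length − 28) days — i.e. when August 1 is one of Tuesday/Monday/Sunday.
August 1 by year: 2088:Sun✓ 2089:Mon✓ 2090:Tue✓ 2091:Wed 2092:Fri 2093:Sat 2094:Sun✓ 2095:Mon✓ 2096:Wed 2097:Thu 2098:Fri 2099:Sat 2100:Sun✓ 2101:Mon✓ 2102:Tue✓ …(12 more)… 2115:Thu 2116:Sat 2117:Sun✓ 2118:Mon✓ 2119:Tue✓ 2120:Thu 2121:Fri 2122:Sat 2123:Sun✓ 2124:Tue✓ 2125:Wed 2126:Thu 2127:Fri 2128:Sun✓ 2129:Mon✓
Years with five Tuesdays: 2088, 2089, 2090, 2094, 2095, 2100, 2101, 2102, 2106, 2107, 2112, 2113, 2117, 2118, 2119, 2123, 2124, 2128, 2129 → 19.

19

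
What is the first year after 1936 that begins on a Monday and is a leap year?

1940

Jan 1 advances by 2 weekdays after a leap year and by 1 after a common year.
1936: Jan 1 is Wednesday (leap).
1937: Friday
1938: Saturday
1939: Sunday
1940: Monday (leap)
1940 begins on a Monday and is a leap year.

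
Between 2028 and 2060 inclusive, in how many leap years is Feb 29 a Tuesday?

Leap years in 2028–2060: 9 of them.
Feb 29 weekday advances by 5 (mod 7) from one leap year to the next four years later (or differs when a century non-leap intervenes).
Leap-day weekdays: 2028:Tue✓ 2032:Sun 2036:Fri 2040:Wed 2044:Mon 2048:Sat 2052:Thu 2056:Tue✓ 2060:Sun
Tuesday: 2028, 2056 → 2.

2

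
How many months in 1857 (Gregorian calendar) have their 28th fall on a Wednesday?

2

Check the 28th of each month of 1857: Jan 28: Wed, Feb 28: Sat, Mar 28: Sat, Apr 28: Tue, May 28: Thu, Jun 28: Sun, Jul 28: Tue, Aug 28: Fri, Sep 28: Mon, Oct 28: Wed, Nov 28: Sat, Dec 28: Mon.
Wednesday occurs in January, October — 2 months.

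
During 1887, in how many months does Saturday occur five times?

A month of length L has five Saturdays iff its first Saturday is on day ≤ L−28 (so day 1–3 in a 31-day month, 1–2 in a 30-day month, day 1 in a leap February).
Checking each month of 1887: Jan starts Sat (31d) ✓; Feb starts Tue (28d); Mar starts Tue (31d); Apr starts Fri (30d) ✓; May starts Sun (31d); Jun starts Wed (30d); Jul starts Fri (31d) ✓; Aug starts Mon (31d); Sep starts Thu (30d); Oct starts Sat (31d) ✓; Nov starts Tue (30d); Dec starts Thu (31d) ✓.
Five-Saturday months: January, April, July, October, December → 5.

5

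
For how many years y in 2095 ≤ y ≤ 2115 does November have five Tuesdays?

6

November has 30 days; it has five Tuesdays when Tuesday falls among the first (month-length − 28) days — i.e. when November 1 is one of Tuesday/Monday.
November 1 by year: 2095:Tue✓ 2096:Thu 2097:Fri 2098:Sat 2099:Sun 2100:Mon✓ 2101:Tue✓ 2102:Wed 2103:Thu 2104:Sat 2105:Sun 2106:Mon✓ 2107:Tue✓ 2108:Thu 2109:Fri 2110:Sat 2111:Sun 2112:Tue✓ 2113:Wed 2114:Thu 2115:Fri
Years with five Tuesdays: 2095, 2100, 2101, 2106, 2107, 2112 → 6.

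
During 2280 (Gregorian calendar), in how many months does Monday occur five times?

4

A month of length L has five Mondays iff its first Monday is on day ≤ L−28 (so day 1–3 in a 31-day month, 1–2 in a 30-day month, day 1 in a leap February).
Checking each month of 2280: Jan starts Thu (31d); Feb starts Sun (29d); Mar starts Mon (31d) ✓; Apr starts Thu (30d); May starts Sat (31d) ✓; Jun starts Tue (30d); Jul starts Thu (31d); Aug starts Sun (31d) ✓; Sep starts Wed (30d); Oct starts Fri (31d); Nov starts Mon (30d) ✓; Dec starts Wed (31d).
Five-Monday months: March, May, August, November → 4.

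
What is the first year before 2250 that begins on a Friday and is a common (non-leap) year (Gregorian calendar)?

Jan 1 advances by 2 weekdays after a leap year and by 1 after a common year.
2250: Jan 1 is Tuesday.
2249: Monday
2248: Saturday (leap)
2247: Friday
2247 begins on a Friday and is a common year.

2247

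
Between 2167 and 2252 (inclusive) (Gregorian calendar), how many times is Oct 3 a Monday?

Track Oct 3's weekday year by year (advancing +1, or +2 across a Feb 29):
  2167: Sat  2168: Mon (+2) ✓  2169: Tue (+1)  2170: Wed (+1)  2171: Thu (+1)
  2172: Sat (+2)  2173: Sun (+1)  2174: Mon (+1) ✓  2175: Tue (+1)  2176: Thu (+2)
  2177: Fri (+1)  2178: Sat (+1)  2179: Sun (+1)  2180: Tue (+2)  … (58 more years) …
  2239: Thu (+1)  2240: Sat (+2)  2241: Sun (+1)  2242: Mon (+1) ✓  2243: Tue (+1)
  2244: Thu (+2)  2245: Fri (+1)  2246: Sat (+1)  2247: Sun (+1)  2248: Tue (+2)
  2249: Wed (+1)  2250: Thu (+1)  2251: Fri (+1)  2252: Sun (+2)
Monday years: 2168, 2174, 2185, 2191, 2196, 2203, 2208, 2214, 2225, 2231, 2236, 2242 — 12 in total.

12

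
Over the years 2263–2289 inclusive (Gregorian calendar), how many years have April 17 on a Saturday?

4

Track April 17's weekday year by year (advancing +1, or +2 across a Feb 29):
  2263: Fri  2264: Sun (+2)  2265: Mon (+1)  2266: Tue (+1)  2267: Wed (+1)
  2268: Fri (+2)  2269: Sat (+1) ✓  2270: Sun (+1)  2271: Mon (+1)  2272: Wed (+2)
  2273: Thu (+1)  2274: Fri (+1)  2275: Sat (+1) ✓  2276: Mon (+2)  2277: Tue (+1)
  2278: Wed (+1)  2279: Thu (+1)  2280: Sat (+2) ✓  2281: Sun (+1)  2282: Mon (+1)
  2283: Tue (+1)  2284: Thu (+2)  2285: Fri (+1)  2286: Sat (+1) ✓  2287: Sun (+1)
  2288: Tue (+2)  2289: Wed (+1)
Saturday years: 2269, 2275, 2280, 2286 — 4 in total.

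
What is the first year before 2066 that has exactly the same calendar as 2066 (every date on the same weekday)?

2055

Two years share a calendar iff Jan 1 falls on the same weekday and both are leap or both are common. 2066: Jan 1 is Friday, common year.
2065: Jan 1 Thursday, common
2064: Jan 1 Tuesday, leap
2063: Jan 1 Monday, common
2062: Jan 1 Sunday, common
2061: Jan 1 Saturday, common
2060: Jan 1 Thursday, leap
2059: Jan 1 Wednesday, common
2058: Jan 1 Tuesday, common
2057: Jan 1 Monday, common
2056: Jan 1 Saturday, leap
2055: Jan 1 Friday, common
2055 matches on both conditions.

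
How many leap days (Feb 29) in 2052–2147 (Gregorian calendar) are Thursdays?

Leap years in 2052–2147: 23 of them.
Feb 29 weekday advances by 5 (mod 7) from one leap year to the next four years later (or differs when a century non-leap intervenes).
Leap-day weekdays: 2052:Thu✓ 2056:Tue 2060:Sun 2064:Fri 2068:Wed 2072:Mon 2076:Sat 2080:Thu✓ 2084:Tue 2088:Sun 2092:Fri 2096:Wed 2104:Fri 2108:Wed 2112:Mon 2116:Sat 2120:Thu✓ 2124:Tue 2128:Sun 2132:Fri 2136:Wed 2140:Mon 2144:Sat
Thursday: 2052, 2080, 2120 → 3.

3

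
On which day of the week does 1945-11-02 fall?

January 1, 1945 is a Monday.
November 2 is day 306 of the year, i.e. 305 days after Jan 1.
305 mod 7 = 4, so advance 4 weekdays from Monday: Friday.

Friday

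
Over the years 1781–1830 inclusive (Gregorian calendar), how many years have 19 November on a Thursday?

7

Track 19 November's weekday year by year (advancing +1, or +2 across a Feb 29):
  1781: Mon  1782: Tue (+1)  1783: Wed (+1)  1784: Fri (+2)  1785: Sat (+1)
  1786: Sun (+1)  1787: Mon (+1)  1788: Wed (+2)  1789: Thu (+1) ✓  1790: Fri (+1)
  1791: Sat (+1)  1792: Mon (+2)  1793: Tue (+1)  1794: Wed (+1)  … (22 more years) …
  1817: Wed (+1)  1818: Thu (+1) ✓  1819: Fri (+1)  1820: Sun (+2)  1821: Mon (+1)
  1822: Tue (+1)  1823: Wed (+1)  1824: Fri (+2)  1825: Sat (+1)  1826: Sun (+1)
  1827: Mon (+1)  1828: Wed (+2)  1829: Thu (+1) ✓  1830: Fri (+1)
Thursday years: 1789, 1795, 1801, 1807, 1812, 1818, 1829 — 7 in total.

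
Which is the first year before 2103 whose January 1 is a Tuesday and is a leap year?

Jan 1 advances by 2 weekdays after a leap year and by 1 after a common year.
2103: Jan 1 is Monday.
2102: Sunday
2101: Saturday
2100: Friday
2099: Thursday
2098: Wednesday
2097: Tuesday
2096: Sunday (leap)
2095: Saturday
2094: Friday
2093: Thursday
2092: Tuesday (leap)
2092 begins on a Tuesday and is a leap year.

2092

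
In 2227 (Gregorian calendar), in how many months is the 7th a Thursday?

Check the 7th of each month of 2227: Jan 7: Sun, Feb 7: Wed, Mar 7: Wed, Apr 7: Sat, May 7: Mon, Jun 7: Thu, Jul 7: Sat, Aug 7: Tue, Sep 7: Fri, Oct 7: Sun, Nov 7: Wed, Dec 7: Fri.
Thursday occurs in June — 1 month.

1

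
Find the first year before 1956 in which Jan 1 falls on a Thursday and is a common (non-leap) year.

Jan 1 advances by 2 weekdays after a leap year and by 1 after a common year.
1956: Jan 1 is Sunday (leap).
1955: Saturday
1954: Friday
1953: Thursday
1953 begins on a Thursday and is a common year.

1953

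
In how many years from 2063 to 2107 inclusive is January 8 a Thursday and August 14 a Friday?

6

Check each year's weekday for January 8 and August 14:
  2063: Mon/Tue  2064: Tue/Thu  2065: Thu/Fri ✓  2066: Fri/Sat  2067: Sat/Sun  2068: Sun/Tue  2069: Tue/Wed  2070: Wed/Thu  2071: Thu/Fri ✓  2072: Fri/Sun  2073: Sun/Mon  2074: Mon/Tue  2075: Tue/Wed  2076: Wed/Fri  …(17 more)…  2094: Fri/Sat  2095: Sat/Sun  2096: Sun/Tue  2097: Tue/Wed  2098: Wed/Thu  2099: Thu/Fri ✓  2100: Fri/Sat  2101: Sat/Sun  2102: Sun/Mon  2103: Mon/Tue  2104: Tue/Thu  2105: Thu/Fri ✓  2106: Fri/Sat  2107: Sat/Sun
Both conditions hold in: 2065, 2071, 2082, 2093, 2099, 2105 — 6.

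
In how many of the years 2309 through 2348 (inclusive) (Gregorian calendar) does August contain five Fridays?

August has 31 days; it has five Fridays when Friday falls among the first (month-length − 28) days — i.e. when August 1 is one of Friday/Thursday/Wednesday.
August 1 by year: 2309:Sun 2310:Mon 2311:Tue 2312:Thu✓ 2313:Fri✓ 2314:Sat 2315:Sun 2316:Tue 2317:Wed✓ 2318:Thu✓ 2319:Fri✓ 2320:Sun 2321:Mon 2322:Tue 2323:Wed✓ …(10 more)… 2334:Wed✓ 2335:Thu✓ 2336:Sat 2337:Sun 2338:Mon 2339:Tue 2340:Thu✓ 2341:Fri✓ 2342:Sat 2343:Sun 2344:Tue 2345:Wed✓ 2346:Thu✓ 2347:Fri✓ 2348:Sun
Years with five Fridays: 2312, 2313, 2317, 2318, 2319, 2323, 2324, 2328, 2329, 2330, 2334, 2335, 2340, 2341, 2345, 2346, 2347 → 17.

17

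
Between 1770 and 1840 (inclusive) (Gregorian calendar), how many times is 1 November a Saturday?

10

Track 1 November's weekday year by year (advancing +1, or +2 across a Feb 29):
  1770: Thu  1771: Fri (+1)  1772: Sun (+2)  1773: Mon (+1)  1774: Tue (+1)
  1775: Wed (+1)  1776: Fri (+2)  1777: Sat (+1) ✓  1778: Sun (+1)  1779: Mon (+1)
  1780: Wed (+2)  1781: Thu (+1)  1782: Fri (+1)  1783: Sat (+1) ✓  … (43 more years) …
  1827: Thu (+1)  1828: Sat (+2) ✓  1829: Sun (+1)  1830: Mon (+1)  1831: Tue (+1)
  1832: Thu (+2)  1833: Fri (+1)  1834: Sat (+1) ✓  1835: Sun (+1)  1836: Tue (+2)
  1837: Wed (+1)  1838: Thu (+1)  1839: Fri (+1)  1840: Sun (+2)
Saturday years: 1777, 1783, 1788, 1794, 1800, 1806, 1817, 1823, 1828, 1834 — 10 in total.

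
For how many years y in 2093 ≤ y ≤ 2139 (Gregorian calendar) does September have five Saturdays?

September has 30 days; it has five Saturdays when Saturday falls among the first (month-length − 28) days — i.e. when September 1 is one of Saturday/Friday.
September 1 by year: 2093:Tue 2094:Wed 2095:Thu 2096:Sat✓ 2097:Sun 2098:Mon 2099:Tue 2100:Wed 2101:Thu 2102:Fri✓ 2103:Sat✓ 2104:Mon 2105:Tue 2106:Wed 2107:Thu …(17 more)… 2125:Sat✓ 2126:Sun 2127:Mon 2128:Wed 2129:Thu 2130:Fri✓ 2131:Sat✓ 2132:Mon 2133:Tue 2134:Wed 2135:Thu 2136:Sat✓ 2137:Sun 2138:Mon 2139:Tue
Years with five Saturdays: 2096, 2102, 2103, 2108, 2113, 2114, 2119, 2124, 2125, 2130, 2131, 2136 → 12.

12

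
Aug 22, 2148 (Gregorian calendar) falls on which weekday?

Thursday

January 1, 2148 is a Monday.
August 22 is day 235 of the year, i.e. 234 days after Jan 1.
234 mod 7 = 3, so advance 3 weekdays from Monday: Thursday.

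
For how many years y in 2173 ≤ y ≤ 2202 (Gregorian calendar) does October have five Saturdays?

October has 31 days; it has five Saturdays when Saturday falls among the first (month-length − 28) days — i.e. when October 1 is one of Saturday/Friday/Thursday.
October 1 by year: 2173:Fri✓ 2174:Sat✓ 2175:Sun 2176:Tue 2177:Wed 2178:Thu✓ 2179:Fri✓ 2180:Sun 2181:Mon 2182:Tue 2183:Wed 2184:Fri✓ 2185:Sat✓ 2186:Sun 2187:Mon 2188:Wed 2189:Thu✓ 2190:Fri✓ 2191:Sat✓ 2192:Mon 2193:Tue 2194:Wed 2195:Thu✓ 2196:Sat✓ 2197:Sun 2198:Mon 2199:Tue 2200:Wed 2201:Thu✓ 2202:Fri✓
Years with five Saturdays: 2173, 2174, 2178, 2179, 2184, 2185, 2189, 2190, 2191, 2195, 2196, 2201, 2202 → 13.

13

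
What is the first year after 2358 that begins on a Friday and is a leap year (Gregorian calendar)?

Jan 1 advances by 2 weekdays after a leap year and by 1 after a common year.
2358: Jan 1 is Wednesday.
2359: Thursday
2360: Friday (leap)
2360 begins on a Friday and is a leap year.

2360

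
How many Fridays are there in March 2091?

March 2091 has 31 days and begins on Thursday.
The first Friday is March 2.
Fridays fall on 2, 9, 16, 23, 30 — that's 5.

5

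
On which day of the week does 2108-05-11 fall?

Friday

January 1, 2108 is a Sunday.
May 11 is day 132 of the year, i.e. 131 days after Jan 1.
131 mod 7 = 5, so advance 5 weekdays from Sunday: Friday.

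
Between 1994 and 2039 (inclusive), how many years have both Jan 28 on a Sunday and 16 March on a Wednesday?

Check each year's weekday for Jan 28 and 16 March:
  1994: Fri/Wed  1995: Sat/Thu  1996: Sun/Sat  1997: Tue/Sun  1998: Wed/Mon  1999: Thu/Tue  2000: Fri/Thu  2001: Sun/Fri  2002: Mon/Sat  2003: Tue/Sun  2004: Wed/Tue  2005: Fri/Wed  2006: Sat/Thu  2007: Sun/Fri  …(18 more)…  2026: Wed/Mon  2027: Thu/Tue  2028: Fri/Thu  2029: Sun/Fri  2030: Mon/Sat  2031: Tue/Sun  2032: Wed/Tue  2033: Fri/Wed  2034: Sat/Thu  2035: Sun/Fri  2036: Mon/Sun  2037: Wed/Mon  2038: Thu/Tue  2039: Fri/Wed
Both conditions hold in: no year — 0.

0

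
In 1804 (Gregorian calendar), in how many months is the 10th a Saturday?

2

Check the 10th of each month of 1804: Jan 10: Tue, Feb 10: Fri, Mar 10: Sat, Apr 10: Tue, May 10: Thu, Jun 10: Sun, Jul 10: Tue, Aug 10: Fri, Sep 10: Mon, Oct 10: Wed, Nov 10: Sat, Dec 10: Mon.
Saturday occurs in March, November — 2 months.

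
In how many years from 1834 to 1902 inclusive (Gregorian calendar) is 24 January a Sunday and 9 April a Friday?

Check each year's weekday for 24 January and 9 April:
  1834: Fri/Wed  1835: Sat/Thu  1836: Sun/Sat  1837: Tue/Sun  1838: Wed/Mon  1839: Thu/Tue  1840: Fri/Thu  1841: Sun/Fri ✓  1842: Mon/Sat  1843: Tue/Sun  1844: Wed/Tue  1845: Fri/Wed  1846: Sat/Thu  1847: Sun/Fri ✓  …(41 more)…  1889: Thu/Tue  1890: Fri/Wed  1891: Sat/Thu  1892: Sun/Sat  1893: Tue/Sun  1894: Wed/Mon  1895: Thu/Tue  1896: Fri/Thu  1897: Sun/Fri ✓  1898: Mon/Sat  1899: Tue/Sun  1900: Wed/Mon  1901: Thu/Tue  1902: Fri/Wed
Both conditions hold in: 1841, 1847, 1858, 1869, 1875, 1886, 1897 — 7.

7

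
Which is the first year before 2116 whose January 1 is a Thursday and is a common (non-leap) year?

2111

Jan 1 advances by 2 weekdays after a leap year and by 1 after a common year.
2116: Jan 1 is Wednesday (leap).
2115: Tuesday
2114: Monday
2113: Sunday
2112: Friday (leap)
2111: Thursday
2111 begins on a Thursday and is a common year.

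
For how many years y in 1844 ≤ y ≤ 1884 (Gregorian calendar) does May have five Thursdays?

May has 31 days; it has five Thursdays when Thursday falls among the first (month-length − 28) days — i.e. when May 1 is one of Thursday/Wednesday/Tuesday.
May 1 by year: 1844:Wed✓ 1845:Thu✓ 1846:Fri 1847:Sat 1848:Mon 1849:Tue✓ 1850:Wed✓ 1851:Thu✓ 1852:Sat 1853:Sun 1854:Mon 1855:Tue✓ 1856:Thu✓ 1857:Fri 1858:Sat …(11 more)… 1870:Sun 1871:Mon 1872:Wed✓ 1873:Thu✓ 1874:Fri 1875:Sat 1876:Mon 1877:Tue✓ 1878:Wed✓ 1879:Thu✓ 1880:Sat 1881:Sun 1882:Mon 1883:Tue✓ 1884:Thu✓
Years with five Thursdays: 1844, 1845, 1849, 1850, 1851, 1855, 1856, 1860, 1861, 1862, 1866, 1867, 1872, 1873, 1877, 1878, 1879, 1883, 1884 → 19.

19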